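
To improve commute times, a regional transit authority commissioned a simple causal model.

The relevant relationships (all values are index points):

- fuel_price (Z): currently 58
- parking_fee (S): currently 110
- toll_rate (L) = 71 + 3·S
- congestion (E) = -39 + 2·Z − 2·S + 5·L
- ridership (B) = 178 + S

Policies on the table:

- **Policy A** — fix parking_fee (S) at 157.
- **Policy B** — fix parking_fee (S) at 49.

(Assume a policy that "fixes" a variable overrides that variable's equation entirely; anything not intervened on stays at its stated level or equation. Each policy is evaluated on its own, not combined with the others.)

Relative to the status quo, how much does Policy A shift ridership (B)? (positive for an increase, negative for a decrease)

47

Baseline:
  S = 110
  B = 178 + 110 = 288
Policy A (S := 157):
  S = 157
  B = 178 + 157 = 335
Change in B: 335 − 288 = 47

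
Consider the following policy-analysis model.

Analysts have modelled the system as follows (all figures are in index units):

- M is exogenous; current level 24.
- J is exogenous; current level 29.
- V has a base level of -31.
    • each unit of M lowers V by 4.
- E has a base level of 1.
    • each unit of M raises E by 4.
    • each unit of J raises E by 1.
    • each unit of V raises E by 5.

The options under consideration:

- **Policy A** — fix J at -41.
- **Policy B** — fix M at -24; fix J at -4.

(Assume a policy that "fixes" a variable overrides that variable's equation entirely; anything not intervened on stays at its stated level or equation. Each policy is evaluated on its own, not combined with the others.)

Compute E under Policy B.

Policy B (M := -24, J := -4):
  M = -24
  J = -4
  V = -31 − 4·(-24) = 65
  E = 1 + 4·(-24) + (-4) + 5·65 = 226

226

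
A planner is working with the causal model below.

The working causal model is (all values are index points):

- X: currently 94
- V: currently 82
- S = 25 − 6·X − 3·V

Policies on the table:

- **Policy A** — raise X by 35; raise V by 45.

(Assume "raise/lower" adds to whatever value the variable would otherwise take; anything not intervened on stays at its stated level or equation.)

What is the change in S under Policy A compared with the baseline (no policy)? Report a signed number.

Baseline:
  X = 94
  V = 82
  S = 25 − 6·94 − 3·82 = -785
Policy A (X + 35, V + 45):
  X = 94 + 35 = 129
  V = 82 + 45 = 127
  S = 25 − 6·129 − 3·127 = -1130
Change in S: -1130 − (-785) = -345

-345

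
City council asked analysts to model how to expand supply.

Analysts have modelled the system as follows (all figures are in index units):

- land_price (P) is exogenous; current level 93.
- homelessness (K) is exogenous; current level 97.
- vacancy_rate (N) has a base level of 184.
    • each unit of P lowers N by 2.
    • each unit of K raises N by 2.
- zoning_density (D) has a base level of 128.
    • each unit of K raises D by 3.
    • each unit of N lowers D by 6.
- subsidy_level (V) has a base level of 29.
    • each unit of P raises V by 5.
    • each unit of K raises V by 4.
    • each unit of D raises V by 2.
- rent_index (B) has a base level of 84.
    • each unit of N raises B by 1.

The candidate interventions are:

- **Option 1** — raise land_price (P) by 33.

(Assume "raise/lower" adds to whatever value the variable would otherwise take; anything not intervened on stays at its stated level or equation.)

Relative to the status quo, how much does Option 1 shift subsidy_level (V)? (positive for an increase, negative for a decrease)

957

Baseline:
  P = 93
  K = 97
  N = 184 − 2·93 + 2·97 = 192
  D = 128 + 3·97 − 6·192 = -733
  V = 29 + 5·93 + 4·97 + 2·(-733) = -584
Option 1 (P + 33):
  P = 93 + 33 = 126
  K = 97
  N = 184 − 2·126 + 2·97 = 126
  D = 128 + 3·97 − 6·126 = -337
  V = 29 + 5·126 + 4·97 + 2·(-337) = 373
Change in V: 373 − (-584) = 957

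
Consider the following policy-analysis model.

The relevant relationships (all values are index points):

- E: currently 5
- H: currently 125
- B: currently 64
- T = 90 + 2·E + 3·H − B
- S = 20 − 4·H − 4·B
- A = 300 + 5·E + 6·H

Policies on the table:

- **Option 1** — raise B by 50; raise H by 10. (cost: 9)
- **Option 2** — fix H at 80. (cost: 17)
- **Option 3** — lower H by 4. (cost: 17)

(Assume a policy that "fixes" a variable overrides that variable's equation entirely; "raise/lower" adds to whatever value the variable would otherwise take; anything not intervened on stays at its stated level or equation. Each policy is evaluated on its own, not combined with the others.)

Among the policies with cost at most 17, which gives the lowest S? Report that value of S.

-976

Option 1 (B + 50, H + 10):
  H = 125 + 10 = 135
  B = 64 + 50 = 114
  S = 20 − 4·135 − 4·114 = -976
Option 2 (H := 80):
  H = 80
  B = 64
  S = 20 − 4·80 − 4·64 = -556
Option 3 (H − 4):
  H = 125 − 4 = 121
  B = 64
  S = 20 − 4·121 − 4·64 = -720
Comparing — Option 1: S=-976, Option 2: S=-556, Option 3: S=-720. Lowest is -976 (Option 1).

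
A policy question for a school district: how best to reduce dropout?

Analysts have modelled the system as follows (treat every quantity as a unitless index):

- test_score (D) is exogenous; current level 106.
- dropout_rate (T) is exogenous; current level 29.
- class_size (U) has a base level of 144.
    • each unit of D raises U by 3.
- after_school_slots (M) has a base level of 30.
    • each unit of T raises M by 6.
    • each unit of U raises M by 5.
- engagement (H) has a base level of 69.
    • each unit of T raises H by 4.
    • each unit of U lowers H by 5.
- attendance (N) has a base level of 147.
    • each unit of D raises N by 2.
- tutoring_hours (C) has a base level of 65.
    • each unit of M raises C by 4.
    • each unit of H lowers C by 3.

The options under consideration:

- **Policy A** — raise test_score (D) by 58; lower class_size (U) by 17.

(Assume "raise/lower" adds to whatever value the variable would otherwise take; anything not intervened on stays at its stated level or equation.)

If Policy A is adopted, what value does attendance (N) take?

Policy A (D + 58, U − 17):
  D = 106 + 58 = 164
  N = 147 + 2·164 = 475

475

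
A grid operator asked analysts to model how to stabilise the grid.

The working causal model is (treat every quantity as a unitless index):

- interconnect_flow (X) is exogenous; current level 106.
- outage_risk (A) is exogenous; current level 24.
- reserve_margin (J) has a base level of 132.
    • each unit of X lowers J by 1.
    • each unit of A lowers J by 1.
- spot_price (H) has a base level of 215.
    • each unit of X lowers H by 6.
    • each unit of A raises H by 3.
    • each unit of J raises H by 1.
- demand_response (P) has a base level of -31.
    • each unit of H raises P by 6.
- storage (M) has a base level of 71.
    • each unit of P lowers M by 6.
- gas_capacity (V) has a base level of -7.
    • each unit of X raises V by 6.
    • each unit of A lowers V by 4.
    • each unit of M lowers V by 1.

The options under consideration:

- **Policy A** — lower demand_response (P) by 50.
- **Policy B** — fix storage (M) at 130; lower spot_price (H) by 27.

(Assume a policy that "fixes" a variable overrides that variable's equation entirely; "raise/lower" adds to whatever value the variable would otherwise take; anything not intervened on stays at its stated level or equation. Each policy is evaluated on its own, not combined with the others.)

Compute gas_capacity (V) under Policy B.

403

Policy B (M := 130, H − 27):
  X = 106
  A = 24
  J = 132 − 106 − 24 = 2
  H = 215 − 6·106 + 3·24 + 2 (−27 from intervention) = -374
  P = -31 + 6·(-374) = -2275
  M = 130
  V = -7 + 6·106 − 4·24 − 130 = 403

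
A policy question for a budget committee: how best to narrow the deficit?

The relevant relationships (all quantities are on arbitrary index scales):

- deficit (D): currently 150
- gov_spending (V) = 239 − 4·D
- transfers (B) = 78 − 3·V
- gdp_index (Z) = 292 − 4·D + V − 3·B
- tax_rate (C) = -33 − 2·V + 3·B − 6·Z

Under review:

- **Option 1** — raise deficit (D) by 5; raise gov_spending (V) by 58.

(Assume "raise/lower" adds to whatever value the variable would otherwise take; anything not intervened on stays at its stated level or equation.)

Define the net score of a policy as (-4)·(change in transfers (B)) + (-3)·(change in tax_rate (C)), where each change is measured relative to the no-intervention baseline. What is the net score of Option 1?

Baseline:
  D = 150
  V = 239 − 4·150 = -361
  B = 78 − 3·(-361) = 1161
  Z = 292 − 4·150 + (-361) − 3·1161 = -4152
  C = -33 − 2·(-361) + 3·1161 − 6·(-4152) = 29084
Option 1 (D + 5, V + 58):
  D = 150 + 5 = 155
  V = 239 − 4·155 (+58 from intervention) = -323
  B = 78 − 3·(-323) = 1047
  Z = 292 − 4·155 + (-323) − 3·1047 = -3792
  C = -33 − 2·(-323) + 3·1047 − 6·(-3792) = 26506
ΔB = 1047 − 1161 = -114; ΔC = 26506 − 29084 = -2578
Score = (-4)·(-114) + (-3)·(-2578) = 8190

8190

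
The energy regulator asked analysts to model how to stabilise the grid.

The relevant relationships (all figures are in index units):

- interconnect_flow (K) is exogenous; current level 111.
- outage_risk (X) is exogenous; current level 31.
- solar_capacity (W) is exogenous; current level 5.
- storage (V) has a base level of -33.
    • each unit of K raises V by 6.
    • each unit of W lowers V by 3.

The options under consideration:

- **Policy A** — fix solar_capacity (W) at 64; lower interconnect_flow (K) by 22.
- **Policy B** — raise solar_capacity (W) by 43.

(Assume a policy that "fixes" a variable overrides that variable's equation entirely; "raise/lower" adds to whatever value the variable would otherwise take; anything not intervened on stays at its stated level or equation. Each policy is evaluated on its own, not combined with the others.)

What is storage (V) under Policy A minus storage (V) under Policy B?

Policy A (W := 64, K − 22):
  K = 111 − 22 = 89
  W = 64
  V = -33 + 6·89 − 3·64 = 309
Policy B (W + 43):
  K = 111
  W = 5 + 43 = 48
  V = -33 + 6·111 − 3·48 = 489
V: 309 − 489 = -180

-180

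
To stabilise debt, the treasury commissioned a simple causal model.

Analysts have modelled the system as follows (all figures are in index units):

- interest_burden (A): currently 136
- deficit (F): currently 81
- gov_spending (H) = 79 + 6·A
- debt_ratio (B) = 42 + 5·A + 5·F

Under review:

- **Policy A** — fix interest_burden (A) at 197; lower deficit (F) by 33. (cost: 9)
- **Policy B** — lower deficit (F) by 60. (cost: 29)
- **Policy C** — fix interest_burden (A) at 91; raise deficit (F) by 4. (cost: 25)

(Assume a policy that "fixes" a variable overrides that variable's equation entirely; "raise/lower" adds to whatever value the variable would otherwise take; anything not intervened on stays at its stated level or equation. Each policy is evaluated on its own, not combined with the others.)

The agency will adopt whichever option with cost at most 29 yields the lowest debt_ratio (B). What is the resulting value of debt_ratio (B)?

827

Policy A (A := 197, F − 33):
  A = 197
  F = 81 − 33 = 48
  B = 42 + 5·197 + 5·48 = 1267
Policy B (F − 60):
  A = 136
  F = 81 − 60 = 21
  B = 42 + 5·136 + 5·21 = 827
Policy C (A := 91, F + 4):
  A = 91
  F = 81 + 4 = 85
  B = 42 + 5·91 + 5·85 = 922
Comparing — Policy A: B=1267, Policy B: B=827, Policy C: B=922. Lowest is 827 (Policy B).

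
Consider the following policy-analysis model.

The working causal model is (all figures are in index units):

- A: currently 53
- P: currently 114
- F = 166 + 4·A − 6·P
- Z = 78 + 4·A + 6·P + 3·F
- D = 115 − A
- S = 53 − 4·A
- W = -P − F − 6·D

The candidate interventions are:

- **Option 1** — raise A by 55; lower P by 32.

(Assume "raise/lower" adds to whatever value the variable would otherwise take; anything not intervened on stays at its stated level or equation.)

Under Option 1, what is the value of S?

-379

Option 1 (A + 55, P − 32):
  A = 53 + 55 = 108
  S = 53 − 4·108 = -379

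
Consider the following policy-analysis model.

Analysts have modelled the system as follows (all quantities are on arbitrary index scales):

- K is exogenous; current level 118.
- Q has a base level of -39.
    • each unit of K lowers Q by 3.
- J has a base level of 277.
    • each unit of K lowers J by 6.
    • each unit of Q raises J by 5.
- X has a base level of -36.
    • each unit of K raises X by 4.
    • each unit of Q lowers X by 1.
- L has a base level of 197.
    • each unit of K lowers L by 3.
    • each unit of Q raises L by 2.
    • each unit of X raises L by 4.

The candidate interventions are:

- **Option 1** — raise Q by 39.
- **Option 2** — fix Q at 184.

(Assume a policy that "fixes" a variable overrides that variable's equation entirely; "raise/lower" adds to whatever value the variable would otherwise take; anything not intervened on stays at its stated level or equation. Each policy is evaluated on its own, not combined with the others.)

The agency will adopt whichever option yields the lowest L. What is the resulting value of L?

Option 1 (Q + 39):
  K = 118
  Q = -39 − 3·118 (+39 from intervention) = -354
  X = -36 + 4·118 − (-354) = 790
  L = 197 − 3·118 + 2·(-354) + 4·790 = 2295
Option 2 (Q := 184):
  K = 118
  Q = 184
  X = -36 + 4·118 − 184 = 252
  L = 197 − 3·118 + 2·184 + 4·252 = 1219
Comparing — Option 1: L=2295, Option 2: L=1219. Lowest is 1219 (Option 2).

1219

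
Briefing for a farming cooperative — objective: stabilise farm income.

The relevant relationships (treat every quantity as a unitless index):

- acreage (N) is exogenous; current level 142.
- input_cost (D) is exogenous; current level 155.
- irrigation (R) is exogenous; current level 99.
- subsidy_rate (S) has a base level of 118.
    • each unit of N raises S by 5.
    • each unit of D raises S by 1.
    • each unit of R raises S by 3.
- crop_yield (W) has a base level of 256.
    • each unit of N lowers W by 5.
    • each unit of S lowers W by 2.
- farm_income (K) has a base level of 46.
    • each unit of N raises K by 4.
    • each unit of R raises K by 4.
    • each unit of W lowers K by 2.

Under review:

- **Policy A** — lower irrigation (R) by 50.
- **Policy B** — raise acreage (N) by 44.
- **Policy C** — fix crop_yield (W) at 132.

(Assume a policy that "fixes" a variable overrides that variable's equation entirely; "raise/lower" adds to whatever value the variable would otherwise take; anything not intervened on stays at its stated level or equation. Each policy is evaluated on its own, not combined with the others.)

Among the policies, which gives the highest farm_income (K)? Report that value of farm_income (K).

Policy A (R − 50):
  N = 142
  D = 155
  R = 99 − 50 = 49
  S = 118 + 5·142 + 155 + 3·49 = 1130
  W = 256 − 5·142 − 2·1130 = -2714
  K = 46 + 4·142 + 4·49 − 2·(-2714) = 6238
Policy B (N + 44):
  N = 142 + 44 = 186
  D = 155
  R = 99
  S = 118 + 5·186 + 155 + 3·99 = 1500
  W = 256 − 5·186 − 2·1500 = -3674
  K = 46 + 4·186 + 4·99 − 2·(-3674) = 8534
Policy C (W := 132):
  N = 142
  D = 155
  R = 99
  S = 118 + 5·142 + 155 + 3·99 = 1280
  W = 132
  K = 46 + 4·142 + 4·99 − 2·132 = 746
Comparing — Policy A: K=6238, Policy B: K=8534, Policy C: K=746. Highest is 8534 (Policy B).

8534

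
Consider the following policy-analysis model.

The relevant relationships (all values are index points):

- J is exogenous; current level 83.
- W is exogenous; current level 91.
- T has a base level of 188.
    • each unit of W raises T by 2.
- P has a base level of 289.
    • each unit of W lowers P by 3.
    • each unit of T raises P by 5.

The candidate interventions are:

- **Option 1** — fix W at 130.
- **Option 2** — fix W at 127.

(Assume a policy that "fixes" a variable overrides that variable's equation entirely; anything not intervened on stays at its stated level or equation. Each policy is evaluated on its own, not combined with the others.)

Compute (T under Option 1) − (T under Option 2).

Option 1 (W := 130):
  W = 130
  T = 188 + 2·130 = 448
Option 2 (W := 127):
  W = 127
  T = 188 + 2·127 = 442
T: 448 − 442 = 6

6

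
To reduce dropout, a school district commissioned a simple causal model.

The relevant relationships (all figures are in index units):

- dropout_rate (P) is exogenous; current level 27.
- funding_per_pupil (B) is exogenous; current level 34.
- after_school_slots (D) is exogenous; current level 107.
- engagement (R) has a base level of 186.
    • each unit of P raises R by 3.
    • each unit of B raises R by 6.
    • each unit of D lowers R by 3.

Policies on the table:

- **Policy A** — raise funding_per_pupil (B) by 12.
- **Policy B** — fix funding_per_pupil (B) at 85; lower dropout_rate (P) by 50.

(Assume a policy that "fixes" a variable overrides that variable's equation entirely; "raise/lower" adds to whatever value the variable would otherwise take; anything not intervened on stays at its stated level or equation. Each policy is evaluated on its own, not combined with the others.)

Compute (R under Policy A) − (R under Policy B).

-84

Policy A (B + 12):
  P = 27
  B = 34 + 12 = 46
  D = 107
  R = 186 + 3·27 + 6·46 − 3·107 = 222
Policy B (B := 85, P − 50):
  P = 27 − 50 = -23
  B = 85
  D = 107
  R = 186 + 3·(-23) + 6·85 − 3·107 = 306
R: 222 − 306 = -84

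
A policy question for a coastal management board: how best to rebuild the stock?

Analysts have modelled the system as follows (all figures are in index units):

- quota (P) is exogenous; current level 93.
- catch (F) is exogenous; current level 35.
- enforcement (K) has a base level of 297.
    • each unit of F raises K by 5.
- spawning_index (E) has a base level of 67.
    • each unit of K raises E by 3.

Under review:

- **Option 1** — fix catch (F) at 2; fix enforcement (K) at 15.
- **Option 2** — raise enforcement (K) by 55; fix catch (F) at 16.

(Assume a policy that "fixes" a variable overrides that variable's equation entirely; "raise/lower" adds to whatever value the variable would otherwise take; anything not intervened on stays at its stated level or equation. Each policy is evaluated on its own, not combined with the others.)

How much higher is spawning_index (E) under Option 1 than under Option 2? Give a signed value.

-1251

Option 1 (F := 2, K := 15):
  F = 2
  K = 15
  E = 67 + 3·15 = 112
Option 2 (K + 55, F := 16):
  F = 16
  K = 297 + 5·16 (+55 from intervention) = 432
  E = 67 + 3·432 = 1363
E: 112 − 1363 = -1251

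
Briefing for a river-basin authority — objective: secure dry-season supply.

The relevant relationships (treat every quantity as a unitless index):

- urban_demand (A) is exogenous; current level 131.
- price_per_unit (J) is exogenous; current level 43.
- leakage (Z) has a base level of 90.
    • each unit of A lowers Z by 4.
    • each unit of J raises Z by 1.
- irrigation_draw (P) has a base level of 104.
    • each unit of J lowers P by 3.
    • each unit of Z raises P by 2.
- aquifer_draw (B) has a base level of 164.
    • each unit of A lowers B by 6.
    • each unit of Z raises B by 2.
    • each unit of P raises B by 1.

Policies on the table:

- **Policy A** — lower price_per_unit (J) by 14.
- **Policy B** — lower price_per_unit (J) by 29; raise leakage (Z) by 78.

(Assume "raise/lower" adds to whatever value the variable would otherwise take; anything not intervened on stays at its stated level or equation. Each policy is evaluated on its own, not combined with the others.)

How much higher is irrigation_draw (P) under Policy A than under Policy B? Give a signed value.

Policy A (J − 14):
  A = 131
  J = 43 − 14 = 29
  Z = 90 − 4·131 + 29 = -405
  P = 104 − 3·29 + 2·(-405) = -793
Policy B (J − 29, Z + 78):
  A = 131
  J = 43 − 29 = 14
  Z = 90 − 4·131 + 14 (+78 from intervention) = -342
  P = 104 − 3·14 + 2·(-342) = -622
P: -793 − (-622) = -171

-171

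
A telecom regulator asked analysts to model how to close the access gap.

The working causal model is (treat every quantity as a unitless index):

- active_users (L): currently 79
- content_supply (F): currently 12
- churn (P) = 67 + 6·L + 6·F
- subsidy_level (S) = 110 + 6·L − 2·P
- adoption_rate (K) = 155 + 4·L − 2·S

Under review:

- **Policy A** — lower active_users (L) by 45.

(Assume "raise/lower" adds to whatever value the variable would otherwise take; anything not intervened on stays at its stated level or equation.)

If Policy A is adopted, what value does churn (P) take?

343

Policy A (L − 45):
  L = 79 − 45 = 34
  F = 12
  P = 67 + 6·34 + 6·12 = 343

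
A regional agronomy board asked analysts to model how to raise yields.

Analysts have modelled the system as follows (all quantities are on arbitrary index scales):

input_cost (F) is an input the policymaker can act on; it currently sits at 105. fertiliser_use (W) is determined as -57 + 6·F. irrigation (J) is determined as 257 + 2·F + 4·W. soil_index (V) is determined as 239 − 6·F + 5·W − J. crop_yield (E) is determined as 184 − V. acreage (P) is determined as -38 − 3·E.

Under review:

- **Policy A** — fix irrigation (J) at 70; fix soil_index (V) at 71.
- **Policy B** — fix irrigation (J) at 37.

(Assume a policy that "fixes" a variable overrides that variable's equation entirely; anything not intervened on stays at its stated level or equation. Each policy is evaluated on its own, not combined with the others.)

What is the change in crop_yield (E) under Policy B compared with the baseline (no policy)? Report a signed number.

-2722

Baseline:
  F = 105
  W = -57 + 6·105 = 573
  J = 257 + 2·105 + 4·573 = 2759
  V = 239 − 6·105 + 5·573 − 2759 = -285
  E = 184 − (-285) = 469
Policy B (J := 37):
  F = 105
  W = -57 + 6·105 = 573
  J = 37
  V = 239 − 6·105 + 5·573 − 37 = 2437
  E = 184 − 2437 = -2253
Change in E: -2253 − 469 = -2722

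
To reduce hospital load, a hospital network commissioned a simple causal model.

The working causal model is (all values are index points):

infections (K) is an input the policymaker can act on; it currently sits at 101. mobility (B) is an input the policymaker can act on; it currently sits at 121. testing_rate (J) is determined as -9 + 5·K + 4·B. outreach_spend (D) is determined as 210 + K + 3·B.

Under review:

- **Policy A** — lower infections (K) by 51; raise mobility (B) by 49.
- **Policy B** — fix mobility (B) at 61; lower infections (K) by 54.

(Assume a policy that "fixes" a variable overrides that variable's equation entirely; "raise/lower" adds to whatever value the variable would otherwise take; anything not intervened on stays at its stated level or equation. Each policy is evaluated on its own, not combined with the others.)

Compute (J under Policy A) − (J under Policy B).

Policy A (K − 51, B + 49):
  K = 101 − 51 = 50
  B = 121 + 49 = 170
  J = -9 + 5·50 + 4·170 = 921
Policy B (B := 61, K − 54):
  K = 101 − 54 = 47
  B = 61
  J = -9 + 5·47 + 4·61 = 470
J: 921 − 470 = 451

451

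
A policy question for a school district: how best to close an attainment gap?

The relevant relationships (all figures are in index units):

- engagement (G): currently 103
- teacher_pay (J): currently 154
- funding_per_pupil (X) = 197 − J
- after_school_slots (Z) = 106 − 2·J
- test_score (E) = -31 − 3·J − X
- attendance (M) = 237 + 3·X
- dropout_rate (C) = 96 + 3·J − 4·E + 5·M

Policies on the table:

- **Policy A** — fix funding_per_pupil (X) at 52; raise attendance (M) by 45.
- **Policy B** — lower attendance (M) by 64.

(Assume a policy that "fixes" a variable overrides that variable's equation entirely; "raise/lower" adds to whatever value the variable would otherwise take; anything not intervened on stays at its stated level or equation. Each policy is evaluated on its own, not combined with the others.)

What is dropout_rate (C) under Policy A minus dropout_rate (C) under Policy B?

716

Policy A (X := 52, M + 45):
  J = 154
  X = 52
  E = -31 − 3·154 − 52 = -545
  M = 237 + 3·52 (+45 from intervention) = 438
  C = 96 + 3·154 − 4·(-545) + 5·438 = 4928
Policy B (M − 64):
  J = 154
  X = 197 − 154 = 43
  E = -31 − 3·154 − 43 = -536
  M = 237 + 3·43 (−64 from intervention) = 302
  C = 96 + 3·154 − 4·(-536) + 5·302 = 4212
C: 4928 − 4212 = 716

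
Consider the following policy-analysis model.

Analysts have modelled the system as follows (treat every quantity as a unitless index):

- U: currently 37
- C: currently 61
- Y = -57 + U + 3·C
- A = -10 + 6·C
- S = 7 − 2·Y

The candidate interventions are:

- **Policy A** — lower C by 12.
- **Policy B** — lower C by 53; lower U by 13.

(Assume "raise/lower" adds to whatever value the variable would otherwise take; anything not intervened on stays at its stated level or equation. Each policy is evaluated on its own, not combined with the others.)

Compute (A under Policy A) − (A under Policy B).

Policy A (C − 12):
  C = 61 − 12 = 49
  A = -10 + 6·49 = 284
Policy B (C − 53, U − 13):
  C = 61 − 53 = 8
  A = -10 + 6·8 = 38
A: 284 − 38 = 246

246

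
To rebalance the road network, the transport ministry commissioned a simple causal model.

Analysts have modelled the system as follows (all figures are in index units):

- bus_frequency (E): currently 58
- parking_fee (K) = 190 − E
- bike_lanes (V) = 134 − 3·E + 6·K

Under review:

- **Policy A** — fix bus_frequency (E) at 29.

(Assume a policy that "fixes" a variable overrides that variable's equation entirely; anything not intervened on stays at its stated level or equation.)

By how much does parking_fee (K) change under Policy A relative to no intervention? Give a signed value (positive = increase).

29

Baseline:
  E = 58
  K = 190 − 58 = 132
Policy A (E := 29):
  E = 29
  K = 190 − 29 = 161
Change in K: 161 − 132 = 29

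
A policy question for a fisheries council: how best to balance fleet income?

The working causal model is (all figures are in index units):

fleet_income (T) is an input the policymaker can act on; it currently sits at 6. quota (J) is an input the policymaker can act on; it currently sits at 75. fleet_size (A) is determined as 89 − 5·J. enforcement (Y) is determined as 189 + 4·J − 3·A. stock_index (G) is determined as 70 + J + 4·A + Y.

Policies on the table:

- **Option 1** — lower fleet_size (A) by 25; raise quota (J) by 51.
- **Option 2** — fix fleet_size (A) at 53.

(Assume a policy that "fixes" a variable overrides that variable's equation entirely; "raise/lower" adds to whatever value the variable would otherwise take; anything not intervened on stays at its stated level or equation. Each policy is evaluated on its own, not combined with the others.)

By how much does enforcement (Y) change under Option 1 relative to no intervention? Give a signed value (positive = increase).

1044

Baseline:
  J = 75
  A = 89 − 5·75 = -286
  Y = 189 + 4·75 − 3·(-286) = 1347
Option 1 (A − 25, J + 51):
  J = 75 + 51 = 126
  A = 89 − 5·126 (−25 from intervention) = -566
  Y = 189 + 4·126 − 3·(-566) = 2391
Change in Y: 2391 − 1347 = 1044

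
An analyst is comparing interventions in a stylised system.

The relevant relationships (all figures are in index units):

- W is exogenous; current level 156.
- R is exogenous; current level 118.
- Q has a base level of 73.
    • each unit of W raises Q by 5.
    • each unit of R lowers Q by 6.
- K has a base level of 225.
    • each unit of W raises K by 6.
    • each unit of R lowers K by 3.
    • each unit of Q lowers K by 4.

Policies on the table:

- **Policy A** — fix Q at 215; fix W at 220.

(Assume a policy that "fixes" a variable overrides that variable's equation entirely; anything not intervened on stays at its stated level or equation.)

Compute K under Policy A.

Policy A (Q := 215, W := 220):
  W = 220
  R = 118
  Q = 215
  K = 225 + 6·220 − 3·118 − 4·215 = 331

331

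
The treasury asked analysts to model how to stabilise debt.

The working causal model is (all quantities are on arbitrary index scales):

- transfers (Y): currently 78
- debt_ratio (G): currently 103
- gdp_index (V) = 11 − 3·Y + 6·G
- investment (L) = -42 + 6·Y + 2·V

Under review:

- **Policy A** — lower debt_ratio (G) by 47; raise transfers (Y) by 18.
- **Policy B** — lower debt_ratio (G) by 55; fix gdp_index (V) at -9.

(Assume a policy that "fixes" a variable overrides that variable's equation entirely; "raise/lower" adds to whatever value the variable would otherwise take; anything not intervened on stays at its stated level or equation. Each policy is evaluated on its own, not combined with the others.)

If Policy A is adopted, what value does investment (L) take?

652

Policy A (G − 47, Y + 18):
  Y = 78 + 18 = 96
  G = 103 − 47 = 56
  V = 11 − 3·96 + 6·56 = 59
  L = -42 + 6·96 + 2·59 = 652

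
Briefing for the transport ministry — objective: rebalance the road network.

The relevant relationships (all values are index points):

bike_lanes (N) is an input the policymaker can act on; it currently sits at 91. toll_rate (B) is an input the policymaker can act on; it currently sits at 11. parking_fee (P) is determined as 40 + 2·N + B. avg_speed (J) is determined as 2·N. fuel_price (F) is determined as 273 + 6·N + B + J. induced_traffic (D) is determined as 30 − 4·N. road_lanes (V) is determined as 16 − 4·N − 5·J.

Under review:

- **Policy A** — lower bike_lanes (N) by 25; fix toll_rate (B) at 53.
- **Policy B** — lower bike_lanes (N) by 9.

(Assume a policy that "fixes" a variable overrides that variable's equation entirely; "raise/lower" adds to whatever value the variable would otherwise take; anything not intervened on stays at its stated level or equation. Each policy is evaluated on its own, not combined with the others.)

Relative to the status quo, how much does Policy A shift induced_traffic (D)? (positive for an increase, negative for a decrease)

100

Baseline:
  N = 91
  D = 30 − 4·91 = -334
Policy A (N − 25, B := 53):
  N = 91 − 25 = 66
  D = 30 − 4·66 = -234
Change in D: -234 − (-334) = 100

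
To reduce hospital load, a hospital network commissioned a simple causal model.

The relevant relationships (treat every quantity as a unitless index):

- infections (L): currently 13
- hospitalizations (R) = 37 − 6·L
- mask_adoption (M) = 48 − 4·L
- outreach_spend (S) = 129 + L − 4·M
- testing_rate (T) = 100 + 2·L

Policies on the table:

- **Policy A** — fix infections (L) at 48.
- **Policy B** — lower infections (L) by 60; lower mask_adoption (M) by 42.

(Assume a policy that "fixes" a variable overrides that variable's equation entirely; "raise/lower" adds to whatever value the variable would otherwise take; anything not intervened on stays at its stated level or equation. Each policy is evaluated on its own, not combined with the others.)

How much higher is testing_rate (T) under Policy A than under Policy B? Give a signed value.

190

Policy A (L := 48):
  L = 48
  T = 100 + 2·48 = 196
Policy B (L − 60, M − 42):
  L = 13 − 60 = -47
  T = 100 + 2·(-47) = 6
T: 196 − 6 = 190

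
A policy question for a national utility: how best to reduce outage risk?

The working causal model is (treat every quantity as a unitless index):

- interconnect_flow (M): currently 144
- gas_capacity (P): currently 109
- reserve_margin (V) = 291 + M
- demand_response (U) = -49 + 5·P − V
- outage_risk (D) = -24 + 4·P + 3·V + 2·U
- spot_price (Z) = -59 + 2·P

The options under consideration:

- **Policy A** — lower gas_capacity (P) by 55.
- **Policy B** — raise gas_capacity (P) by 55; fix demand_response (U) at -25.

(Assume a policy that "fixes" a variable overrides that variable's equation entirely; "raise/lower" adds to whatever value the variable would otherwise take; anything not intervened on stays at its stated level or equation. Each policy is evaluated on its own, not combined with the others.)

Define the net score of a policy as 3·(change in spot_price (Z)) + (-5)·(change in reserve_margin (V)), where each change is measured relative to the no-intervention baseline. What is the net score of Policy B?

Baseline:
  M = 144
  P = 109
  V = 291 + 144 = 435
  Z = -59 + 2·109 = 159
Policy B (P + 55, U := -25):
  M = 144
  P = 109 + 55 = 164
  V = 291 + 144 = 435
  Z = -59 + 2·164 = 269
ΔZ = 269 − 159 = 110; ΔV = 435 − 435 = 0
Score = 3·110 + (-5)·0 = 330

330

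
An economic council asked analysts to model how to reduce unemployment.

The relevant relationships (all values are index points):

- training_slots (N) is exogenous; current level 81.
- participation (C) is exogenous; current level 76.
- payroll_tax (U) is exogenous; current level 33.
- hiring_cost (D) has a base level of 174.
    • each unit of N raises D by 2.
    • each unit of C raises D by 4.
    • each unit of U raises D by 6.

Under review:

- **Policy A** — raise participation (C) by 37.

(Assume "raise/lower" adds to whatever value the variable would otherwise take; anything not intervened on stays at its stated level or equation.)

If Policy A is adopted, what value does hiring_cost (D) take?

986

Policy A (C + 37):
  N = 81
  C = 76 + 37 = 113
  U = 33
  D = 174 + 2·81 + 4·113 + 6·33 = 986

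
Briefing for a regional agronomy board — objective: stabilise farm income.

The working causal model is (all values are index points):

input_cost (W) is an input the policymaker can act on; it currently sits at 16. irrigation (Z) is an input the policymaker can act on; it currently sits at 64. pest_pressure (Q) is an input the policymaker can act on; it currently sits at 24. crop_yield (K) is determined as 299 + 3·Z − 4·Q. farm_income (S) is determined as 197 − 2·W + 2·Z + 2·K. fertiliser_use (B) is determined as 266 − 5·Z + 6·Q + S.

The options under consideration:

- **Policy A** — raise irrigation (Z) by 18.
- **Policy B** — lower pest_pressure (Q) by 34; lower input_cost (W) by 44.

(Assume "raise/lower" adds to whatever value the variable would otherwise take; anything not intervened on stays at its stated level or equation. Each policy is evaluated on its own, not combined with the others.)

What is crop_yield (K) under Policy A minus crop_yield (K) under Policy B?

Policy A (Z + 18):
  Z = 64 + 18 = 82
  Q = 24
  K = 299 + 3·82 − 4·24 = 449
Policy B (Q − 34, W − 44):
  Z = 64
  Q = 24 − 34 = -10
  K = 299 + 3·64 − 4·(-10) = 531
K: 449 − 531 = -82

-82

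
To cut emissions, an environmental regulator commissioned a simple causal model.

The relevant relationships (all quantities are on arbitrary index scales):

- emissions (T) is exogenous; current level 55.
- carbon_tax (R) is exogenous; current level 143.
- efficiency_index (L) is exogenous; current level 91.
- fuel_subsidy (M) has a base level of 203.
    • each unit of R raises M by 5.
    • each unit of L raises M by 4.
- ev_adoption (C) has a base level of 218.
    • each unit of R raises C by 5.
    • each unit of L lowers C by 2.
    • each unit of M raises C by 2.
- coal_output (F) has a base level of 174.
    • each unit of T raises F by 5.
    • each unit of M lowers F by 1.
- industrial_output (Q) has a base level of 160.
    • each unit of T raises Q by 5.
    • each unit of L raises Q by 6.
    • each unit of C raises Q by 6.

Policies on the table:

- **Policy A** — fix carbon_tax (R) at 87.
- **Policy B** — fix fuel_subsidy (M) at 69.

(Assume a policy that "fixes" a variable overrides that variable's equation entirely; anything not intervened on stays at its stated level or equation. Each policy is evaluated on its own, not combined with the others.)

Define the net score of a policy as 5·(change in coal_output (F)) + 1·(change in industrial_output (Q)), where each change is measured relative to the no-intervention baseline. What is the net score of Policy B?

Baseline:
  T = 55
  R = 143
  L = 91
  M = 203 + 5·143 + 4·91 = 1282
  C = 218 + 5·143 − 2·91 + 2·1282 = 3315
  F = 174 + 5·55 − 1282 = -833
  Q = 160 + 5·55 + 6·91 + 6·3315 = 20871
Policy B (M := 69):
  T = 55
  R = 143
  L = 91
  M = 69
  C = 218 + 5·143 − 2·91 + 2·69 = 889
  F = 174 + 5·55 − 69 = 380
  Q = 160 + 5·55 + 6·91 + 6·889 = 6315
ΔF = 380 − (-833) = 1213; ΔQ = 6315 − 20871 = -14556
Score = 5·1213 + 1·(-14556) = -8491

-8491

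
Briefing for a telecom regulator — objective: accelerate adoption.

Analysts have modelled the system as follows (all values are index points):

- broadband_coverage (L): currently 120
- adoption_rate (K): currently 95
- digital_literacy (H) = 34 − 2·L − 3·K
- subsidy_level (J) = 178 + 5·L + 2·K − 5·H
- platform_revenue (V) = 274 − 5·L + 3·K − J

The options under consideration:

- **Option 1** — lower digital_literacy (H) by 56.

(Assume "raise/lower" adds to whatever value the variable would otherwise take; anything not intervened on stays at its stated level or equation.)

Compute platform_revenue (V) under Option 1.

-3744

Option 1 (H − 56):
  L = 120
  K = 95
  H = 34 − 2·120 − 3·95 (−56 from intervention) = -547
  J = 178 + 5·120 + 2·95 − 5·(-547) = 3703
  V = 274 − 5·120 + 3·95 − 3703 = -3744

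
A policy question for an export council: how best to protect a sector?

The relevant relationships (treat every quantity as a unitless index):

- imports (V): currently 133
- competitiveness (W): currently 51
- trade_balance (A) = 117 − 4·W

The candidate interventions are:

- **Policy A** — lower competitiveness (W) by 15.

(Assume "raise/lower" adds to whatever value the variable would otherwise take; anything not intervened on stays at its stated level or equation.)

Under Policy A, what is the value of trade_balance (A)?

Policy A (W − 15):
  W = 51 − 15 = 36
  A = 117 − 4·36 = -27

-27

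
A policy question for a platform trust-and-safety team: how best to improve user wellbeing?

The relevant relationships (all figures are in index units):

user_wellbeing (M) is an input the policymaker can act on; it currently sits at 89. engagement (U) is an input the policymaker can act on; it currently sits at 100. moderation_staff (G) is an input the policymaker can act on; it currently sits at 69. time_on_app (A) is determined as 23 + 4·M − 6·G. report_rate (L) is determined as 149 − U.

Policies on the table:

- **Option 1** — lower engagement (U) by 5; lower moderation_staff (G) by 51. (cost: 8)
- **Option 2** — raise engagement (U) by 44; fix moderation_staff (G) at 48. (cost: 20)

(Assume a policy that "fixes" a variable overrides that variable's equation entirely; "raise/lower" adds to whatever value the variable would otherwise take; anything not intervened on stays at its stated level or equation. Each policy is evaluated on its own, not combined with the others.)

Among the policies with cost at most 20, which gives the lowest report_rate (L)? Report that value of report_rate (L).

Option 1 (U − 5, G − 51):
  U = 100 − 5 = 95
  L = 149 − 95 = 54
Option 2 (U + 44, G := 48):
  U = 100 + 44 = 144
  L = 149 − 144 = 5
Comparing — Option 1: L=54, Option 2: L=5. Lowest is 5 (Option 2).

5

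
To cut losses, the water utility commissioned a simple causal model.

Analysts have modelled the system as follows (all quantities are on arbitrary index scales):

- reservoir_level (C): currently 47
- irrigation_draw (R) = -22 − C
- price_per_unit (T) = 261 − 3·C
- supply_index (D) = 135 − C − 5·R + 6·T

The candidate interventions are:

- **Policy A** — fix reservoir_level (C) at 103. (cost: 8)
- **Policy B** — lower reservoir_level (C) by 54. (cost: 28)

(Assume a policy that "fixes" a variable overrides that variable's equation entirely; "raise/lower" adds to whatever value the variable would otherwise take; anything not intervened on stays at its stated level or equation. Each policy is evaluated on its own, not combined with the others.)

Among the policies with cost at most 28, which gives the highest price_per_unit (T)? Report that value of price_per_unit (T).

282

Policy A (C := 103):
  C = 103
  T = 261 − 3·103 = -48
Policy B (C − 54):
  C = 47 − 54 = -7
  T = 261 − 3·(-7) = 282
Comparing — Policy A: T=-48, Policy B: T=282. Highest is 282 (Policy B).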